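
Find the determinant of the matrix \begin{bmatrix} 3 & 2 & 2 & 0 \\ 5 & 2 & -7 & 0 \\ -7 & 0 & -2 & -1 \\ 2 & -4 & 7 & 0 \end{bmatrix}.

Expand along column 4 (it has 3 zeros):
  − (-1) · M_34   where M_34 = det([3 2 2; 5 2 -7; 2 -4 7]) = -188
det = (-1)·(-1)·(-188) = -188

-188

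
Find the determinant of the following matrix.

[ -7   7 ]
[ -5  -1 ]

det = (-7)·(-1) − 7·(-5) = 7 − (-35) = 42

42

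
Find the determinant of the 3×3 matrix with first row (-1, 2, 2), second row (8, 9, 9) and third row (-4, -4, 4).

Expand along row 1:
  + (-1) · |9 9; -4 4| = (-1)·(36 − (-36)) = -72
  − 2 · |8 9; -4 4| = −2·(32 − (-36)) = -136
  + 2 · |8 9; -4 -4| = 2·(-32 − (-36)) = 8
Sum: (-72) + (-136) + (8) = -200

-200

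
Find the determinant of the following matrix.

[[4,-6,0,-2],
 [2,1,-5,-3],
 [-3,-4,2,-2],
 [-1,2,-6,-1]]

-494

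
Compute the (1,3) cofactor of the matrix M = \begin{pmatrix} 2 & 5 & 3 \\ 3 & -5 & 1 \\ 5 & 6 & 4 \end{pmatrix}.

Delete row 1 and column 3; the remaining 2×2 submatrix is [3 -5; 5 6].
Its determinant is 3·6 − (-5)·5 = 43.
The cofactor carries sign (−1)^(1+3) = +1, so C_{1,3} = +(43) = 43.

The cofactor is 43.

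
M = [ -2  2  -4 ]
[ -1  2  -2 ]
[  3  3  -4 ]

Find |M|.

|M| = 20

Expand along row 1:
  + (-2) · |2 -2; 3 -4| = (-2)·(-8 − (-6)) = 4
  − 2 · |-1 -2; 3 -4| = −2·(4 − (-6)) = -20
  + (-4) · |-1 2; 3 3| = (-4)·(-3 − 6) = 36
Sum: (4) + (-20) + (36) = 20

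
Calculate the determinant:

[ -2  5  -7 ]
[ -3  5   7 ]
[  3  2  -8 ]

Expand along row 1:
  + (-2) · |5 7; 2 -8| = (-2)·(-40 − 14) = 108
  − 5 · |-3 7; 3 -8| = −5·(24 − 21) = -15
  + (-7) · |-3 5; 3 2| = (-7)·(-6 − 15) = 147
Sum: (108) + (-15) + (147) = 240

240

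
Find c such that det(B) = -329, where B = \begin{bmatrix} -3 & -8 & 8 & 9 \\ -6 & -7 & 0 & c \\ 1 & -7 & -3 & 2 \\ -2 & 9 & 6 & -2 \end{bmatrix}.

Expanding along the column containing c, det(B) is linear in c: det(B) = (5)·c + (-344).
Set (5)·c + (-344) = -329  ⇒  (5)·c = 15  ⇒  c = 3.

3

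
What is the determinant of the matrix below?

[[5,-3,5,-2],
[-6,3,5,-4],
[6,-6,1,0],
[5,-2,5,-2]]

Expand along row 3 (it has 1 zero):
  + (6) · M_31   where M_31 = det([-3 5 -2; 3 5 -4; -2 5 -2]) = -10
  − (-6) · M_32   where M_32 = det([5 5 -2; -6 5 -4; 5 5 -2]) = 0
  + (1) · M_33   where M_33 = det([5 -3 -2; -6 3 -4; 5 -2 -2]) = 32
det = (+1)·(6)·(-10) + (-1)·(-6)·(0) + (+1)·(1)·(32) = -28

The determinant is -28.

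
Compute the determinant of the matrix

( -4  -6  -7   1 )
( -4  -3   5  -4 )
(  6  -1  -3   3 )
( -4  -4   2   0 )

The determinant is -888.

Expand along row 4 (it has 1 zero):
  − (-4) · M_41   where M_41 = det([-6 -7 1; -3 5 -4; -1 -3 3]) = -95
  + (-4) · M_42   where M_42 = det([-4 -7 1; -4 5 -4; 6 -3 3]) = 54
  − (2) · M_43   where M_43 = det([-4 -6 1; -4 -3 -4; 6 -1 3]) = 146
det = (-1)·(-4)·(-95) + (+1)·(-4)·(54) + (-1)·(2)·(146) = -888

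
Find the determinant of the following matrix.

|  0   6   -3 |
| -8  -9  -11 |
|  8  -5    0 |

Expand along column 1:
  − (-8) · |6 -3; -5 0| = −(-8)·(0 − 15) = -120
  + 8 · |6 -3; -9 -11| = 8·(-66 − 27) = -744
Sum: (-120) + (-744) = -864

-864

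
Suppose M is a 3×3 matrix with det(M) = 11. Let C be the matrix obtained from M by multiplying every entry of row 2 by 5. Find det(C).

Scaling one row by 5 multiplies the determinant by 5.
det(C) = (5)·(11) = 55

The determinant is 55.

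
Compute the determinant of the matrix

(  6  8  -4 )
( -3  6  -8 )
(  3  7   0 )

300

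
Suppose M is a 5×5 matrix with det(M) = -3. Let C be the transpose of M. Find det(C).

det(Mᵀ) = det(M).
det(C) = (1)·(-3) = -3

det(C) = -3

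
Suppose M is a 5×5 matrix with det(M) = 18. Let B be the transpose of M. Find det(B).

det(Mᵀ) = det(M).
det(B) = (1)·(18) = 18

18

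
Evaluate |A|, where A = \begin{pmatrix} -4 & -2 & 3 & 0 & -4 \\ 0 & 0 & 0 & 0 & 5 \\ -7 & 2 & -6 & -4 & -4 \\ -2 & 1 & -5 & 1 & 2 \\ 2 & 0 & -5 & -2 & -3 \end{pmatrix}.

|A| = 2220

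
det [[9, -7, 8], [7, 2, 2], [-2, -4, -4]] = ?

Expand along row 1:
  + 9 · |2 2; -4 -4| = 9·(-8 − (-8)) = 0
  − (-7) · |7 2; -2 -4| = −(-7)·(-28 − (-4)) = -168
  + 8 · |7 2; -2 -4| = 8·(-28 − (-4)) = -192
Sum: (0) + (-168) + (-192) = -360

-360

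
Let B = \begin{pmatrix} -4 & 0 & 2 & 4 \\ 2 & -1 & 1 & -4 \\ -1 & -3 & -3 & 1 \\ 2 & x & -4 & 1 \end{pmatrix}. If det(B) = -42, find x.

0

Expanding along the row containing x, det(B) is linear in x: det(B) = (28)·x + (-42).
Set (28)·x + (-42) = -42  ⇒  (28)·x = 0  ⇒  x = 0.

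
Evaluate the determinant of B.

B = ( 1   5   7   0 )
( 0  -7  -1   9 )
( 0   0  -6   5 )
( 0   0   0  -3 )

B is upper triangular, so det(B) is the product of the diagonal entries:
det = (1) · (-7) · (-6) · (-3) = -126

det(B) = -126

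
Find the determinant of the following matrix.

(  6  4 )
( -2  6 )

44

det = 6·6 − 4·(-2) = 36 − (-8) = 44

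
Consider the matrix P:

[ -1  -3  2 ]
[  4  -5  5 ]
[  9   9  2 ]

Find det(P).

The determinant is 106.

Expand along row 1:
  + (-1) · |-5 5; 9 2| = (-1)·(-10 − 45) = 55
  − (-3) · |4 5; 9 2| = −(-3)·(8 − 45) = -111
  + 2 · |4 -5; 9 9| = 2·(36 − (-45)) = 162
Sum: (55) + (-111) + (162) = 106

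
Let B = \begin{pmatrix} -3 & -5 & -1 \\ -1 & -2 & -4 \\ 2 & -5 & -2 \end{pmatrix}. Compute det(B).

Expand along row 1:
  + (-3) · |-2 -4; -5 -2| = (-3)·(4 − 20) = 48
  − (-5) · |-1 -4; 2 -2| = −(-5)·(2 − (-8)) = 50
  + (-1) · |-1 -2; 2 -5| = (-1)·(5 − (-4)) = -9
Sum: (48) + (50) + (-9) = 89

det(B) = 89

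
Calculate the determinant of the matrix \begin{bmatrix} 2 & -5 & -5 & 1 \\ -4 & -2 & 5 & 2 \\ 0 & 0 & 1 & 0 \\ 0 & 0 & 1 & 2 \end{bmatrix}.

-48

The matrix is block upper-triangular with a 2×2 block and a 2×2 block on the diagonal, so its determinant equals the product of the determinants of the diagonal blocks.
det of the 2×2 block = -24
det of the 2×2 block = 2
det = (-24)·(2) = -48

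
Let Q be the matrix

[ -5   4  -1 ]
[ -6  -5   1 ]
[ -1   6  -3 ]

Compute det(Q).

Expand along row 1:
  + (-5) · |-5 1; 6 -3| = (-5)·(15 − 6) = -45
  − 4 · |-6 1; -1 -3| = −4·(18 − (-1)) = -76
  + (-1) · |-6 -5; -1 6| = (-1)·(-36 − 5) = 41
Sum: (-45) + (-76) + (41) = -80

det(Q) = -80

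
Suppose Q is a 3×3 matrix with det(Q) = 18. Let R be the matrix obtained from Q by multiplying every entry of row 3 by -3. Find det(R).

Scaling one row by -3 multiplies the determinant by -3.
det(R) = (-3)·(18) = -54

|R| = -54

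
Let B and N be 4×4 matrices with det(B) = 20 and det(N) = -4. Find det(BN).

|BN| = -80

det(BN) = det(B)·det(N) = (20)·(-4) = -80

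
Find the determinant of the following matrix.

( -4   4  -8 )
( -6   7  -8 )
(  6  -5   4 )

48

Expand along row 1:
  + (-4) · |7 -8; -5 4| = (-4)·(28 − 40) = 48
  − 4 · |-6 -8; 6 4| = −4·(-24 − (-48)) = -96
  + (-8) · |-6 7; 6 -5| = (-8)·(30 − 42) = 96
Sum: (48) + (-96) + (96) = 48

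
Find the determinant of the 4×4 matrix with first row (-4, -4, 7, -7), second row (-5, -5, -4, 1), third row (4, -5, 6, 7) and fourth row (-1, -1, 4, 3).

Expand along row 1:
  + (-4) · M_11   where M_11 = det([-5 -4 1; -5 6 7; -1 4 3]) = 4
  − (-4) · M_12   where M_12 = det([-5 -4 1; 4 6 7; -1 4 3]) = 148
  + (7) · M_13   where M_13 = det([-5 -5 1; 4 -5 7; -1 -1 3]) = 126
  − (-7) · M_14   where M_14 = det([-5 -5 -4; 4 -5 6; -1 -1 4]) = 216
det = (+1)·(-4)·(4) + (-1)·(-4)·(148) + (+1)·(7)·(126) + (-1)·(-7)·(216) = 2970

The determinant is 2970.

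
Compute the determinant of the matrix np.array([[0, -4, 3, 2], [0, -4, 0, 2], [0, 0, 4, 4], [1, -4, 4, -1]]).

Expand along column 1 (it has 3 zeros):
  − (1) · M_41   where M_41 = det([-4 3 2; -4 0 2; 0 4 4]) = 48
det = (-1)·(1)·(48) = -48

-48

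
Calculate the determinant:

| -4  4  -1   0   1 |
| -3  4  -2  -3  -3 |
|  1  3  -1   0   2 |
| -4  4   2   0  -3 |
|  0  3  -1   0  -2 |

Expand along column 4 (it has 4 zeros):
  + (-3) · M_24   where M_24 = det([-4 4 -1 1; 1 3 -1 2; -4 4 2 -3; 0 3 -1 -2]) = 181
det = (+1)·(-3)·(181) = -543

-543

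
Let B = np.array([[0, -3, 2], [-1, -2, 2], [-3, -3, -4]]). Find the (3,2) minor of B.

Delete row 3 and column 2; the remaining 2×2 submatrix is [0 2; -1 2].
Its determinant is 0·2 − 2·(-1) = 2.

2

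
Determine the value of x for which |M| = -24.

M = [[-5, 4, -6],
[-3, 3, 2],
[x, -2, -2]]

1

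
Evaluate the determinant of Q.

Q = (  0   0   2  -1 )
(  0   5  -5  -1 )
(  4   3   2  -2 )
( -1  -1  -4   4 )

Expand along row 1 (it has 2 zeros):
  + (2) · M_13   where M_13 = det([0 5 -1; 4 3 -2; -1 -1 4]) = -69
  − (-1) · M_14   where M_14 = det([0 5 -5; 4 3 2; -1 -1 -4]) = 75
det = (+1)·(2)·(-69) + (-1)·(-1)·(75) = -63

-63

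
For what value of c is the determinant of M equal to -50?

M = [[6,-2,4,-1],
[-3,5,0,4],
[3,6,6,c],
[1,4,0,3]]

5

Expanding along the row containing c, det(M) is linear in c: det(M) = (68)·c + (-390).
Set (68)·c + (-390) = -50  ⇒  (68)·c = 340  ⇒  c = 5.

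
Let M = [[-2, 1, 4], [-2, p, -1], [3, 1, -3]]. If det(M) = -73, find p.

p = 9

Expanding along the row containing p, det(M) is linear in p: det(M) = (-6)·p + (-19).
Set (-6)·p + (-19) = -73  ⇒  (-6)·p = -54  ⇒  p = 9.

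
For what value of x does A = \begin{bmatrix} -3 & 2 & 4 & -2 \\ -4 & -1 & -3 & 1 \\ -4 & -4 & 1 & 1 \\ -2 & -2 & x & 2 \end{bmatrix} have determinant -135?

x = -9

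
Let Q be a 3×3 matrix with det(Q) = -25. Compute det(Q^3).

-15625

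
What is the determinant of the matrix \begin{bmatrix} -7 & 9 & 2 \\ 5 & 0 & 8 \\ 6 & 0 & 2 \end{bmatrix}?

342

Expand along column 2:
  − 9 · |5 8; 6 2| = −9·(10 − 48) = 342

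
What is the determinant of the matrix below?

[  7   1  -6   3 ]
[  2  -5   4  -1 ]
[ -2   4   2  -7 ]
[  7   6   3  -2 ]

-2847

Expand along row 1:
  + (7) · M_11   where M_11 = det([-5 4 -1; 4 2 -7; 6 3 -2]) = -221
  − (1) · M_12   where M_12 = det([2 4 -1; -2 2 -7; 7 3 -2]) = -158
  + (-6) · M_13   where M_13 = det([2 -5 -1; -2 4 -7; 7 6 -2]) = 373
  − (3) · M_14   where M_14 = det([2 -5 4; -2 4 2; 7 6 3]) = -260
det = (+1)·(7)·(-221) + (-1)·(1)·(-158) + (+1)·(-6)·(373) + (-1)·(3)·(-260) = -2847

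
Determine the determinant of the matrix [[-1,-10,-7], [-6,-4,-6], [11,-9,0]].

28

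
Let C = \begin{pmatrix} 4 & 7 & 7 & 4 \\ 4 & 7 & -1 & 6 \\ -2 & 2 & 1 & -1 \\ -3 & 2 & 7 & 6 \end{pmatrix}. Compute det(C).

Expand along row 1:
  + (4) · M_11   where M_11 = det([7 -1 6; 2 1 -1; 2 7 6]) = 177
  − (7) · M_12   where M_12 = det([4 -1 6; -2 1 -1; -3 7 6]) = -29
  + (7) · M_13   where M_13 = det([4 7 6; -2 2 -1; -3 2 6]) = 173
  − (4) · M_14   where M_14 = det([4 7 -1; -2 2 1; -3 2 7]) = 123
det = (+1)·(4)·(177) + (-1)·(7)·(-29) + (+1)·(7)·(173) + (-1)·(4)·(123) = 1630

|C| = 1630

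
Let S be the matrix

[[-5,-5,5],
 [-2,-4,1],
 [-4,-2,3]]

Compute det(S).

-20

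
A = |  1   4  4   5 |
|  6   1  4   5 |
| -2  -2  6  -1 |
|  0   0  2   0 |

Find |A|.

|A| = 114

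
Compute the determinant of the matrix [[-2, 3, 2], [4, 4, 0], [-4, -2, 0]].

Expand along column 3:
  + 2 · |4 4; -4 -2| = 2·(-8 − (-16)) = 16

16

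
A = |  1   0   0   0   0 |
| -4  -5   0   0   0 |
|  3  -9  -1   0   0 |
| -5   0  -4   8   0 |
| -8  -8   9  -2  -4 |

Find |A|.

-160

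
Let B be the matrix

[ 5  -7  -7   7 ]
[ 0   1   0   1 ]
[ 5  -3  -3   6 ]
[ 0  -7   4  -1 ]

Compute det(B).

det(B) = 220

Expand along row 2 (it has 2 zeros):
  + (1) · M_22   where M_22 = det([5 -7 7; 5 -3 6; 0 4 -1]) = 0
  + (1) · M_24   where M_24 = det([5 -7 -7; 5 -3 -3; 0 -7 4]) = 220
det = (+1)·(1)·(0) + (+1)·(1)·(220) = 220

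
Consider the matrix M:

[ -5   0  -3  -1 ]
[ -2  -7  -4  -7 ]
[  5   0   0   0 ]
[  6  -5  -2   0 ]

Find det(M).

Expand along row 3 (it has 3 zeros):
  + (5) · M_31   where M_31 = det([0 -3 -1; -7 -4 -7; -5 -2 0]) = -99
det = (+1)·(5)·(-99) = -495

The determinant is -495.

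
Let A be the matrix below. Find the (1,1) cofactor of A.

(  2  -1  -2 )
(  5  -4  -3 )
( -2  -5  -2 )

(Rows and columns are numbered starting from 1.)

The cofactor is -7.

Delete row 1 and column 1; the remaining 2×2 submatrix is [-4 -3; -5 -2].
Its determinant is (-4)·(-2) − (-3)·(-5) = -7.
The cofactor carries sign (−1)^(1+1) = +1, so C_{1,1} = +(-7) = -7.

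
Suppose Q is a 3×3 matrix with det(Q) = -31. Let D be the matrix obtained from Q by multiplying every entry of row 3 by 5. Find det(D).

Scaling one row by 5 multiplies the determinant by 5.
det(D) = (5)·(-31) = -155

det(D) = -155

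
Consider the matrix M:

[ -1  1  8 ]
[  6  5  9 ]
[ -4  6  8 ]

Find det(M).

The determinant is 378.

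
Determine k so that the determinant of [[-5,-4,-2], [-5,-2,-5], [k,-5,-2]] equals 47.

-3

Expanding along the row containing k, det(M) is linear in k: det(M) = (16)·k + (95).
Set (16)·k + (95) = 47  ⇒  (16)·k = -48  ⇒  k = -3.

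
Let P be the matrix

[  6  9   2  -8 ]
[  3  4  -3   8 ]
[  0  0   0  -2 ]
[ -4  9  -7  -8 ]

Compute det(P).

Expand along row 3 (it has 3 zeros):
  − (-2) · M_34   where M_34 = det([6 9 2; 3 4 -3; -4 9 -7]) = 377
det = (-1)·(-2)·(377) = 754

754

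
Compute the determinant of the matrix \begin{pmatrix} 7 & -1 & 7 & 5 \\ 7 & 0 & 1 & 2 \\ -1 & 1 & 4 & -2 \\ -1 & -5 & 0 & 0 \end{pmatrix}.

Expand along row 4 (it has 2 zeros):
  − (-1) · M_41   where M_41 = det([-1 7 5; 0 1 2; 1 4 -2]) = 19
  + (-5) · M_42   where M_42 = det([7 7 5; 7 1 2; -1 4 -2]) = 159
det = (-1)·(-1)·(19) + (+1)·(-5)·(159) = -776

-776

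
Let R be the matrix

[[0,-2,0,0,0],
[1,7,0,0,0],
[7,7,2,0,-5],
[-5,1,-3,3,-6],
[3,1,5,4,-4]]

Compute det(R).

R is block lower-triangular with a 2×2 block and a 3×3 block on the diagonal, so its determinant equals the product of the determinants of the diagonal blocks.
det of the 2×2 block = 2
det of the 3×3 block = 159
det = (2)·(159) = 318

318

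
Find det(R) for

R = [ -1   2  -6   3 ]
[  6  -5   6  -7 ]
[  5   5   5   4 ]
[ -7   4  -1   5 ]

138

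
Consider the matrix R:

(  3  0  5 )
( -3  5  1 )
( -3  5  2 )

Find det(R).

15

Expand along column 2:
  + 5 · |3 5; -3 2| = 5·(6 − (-15)) = 105
  − 5 · |3 5; -3 1| = −5·(3 − (-15)) = -90
Sum: (105) + (-90) = 15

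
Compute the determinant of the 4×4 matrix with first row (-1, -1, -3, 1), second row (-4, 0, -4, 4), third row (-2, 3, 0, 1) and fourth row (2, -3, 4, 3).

The determinant is 48.

Expand along row 2 (it has 1 zero):
  − (-4) · M_21   where M_21 = det([-1 -3 1; 3 0 1; -3 4 3]) = 52
  − (-4) · M_23   where M_23 = det([-1 -1 1; -2 3 1; 2 -3 3]) = -20
  + (4) · M_24   where M_24 = det([-1 -1 -3; -2 3 0; 2 -3 4]) = -20
det = (-1)·(-4)·(52) + (-1)·(-4)·(-20) + (+1)·(4)·(-20) = 48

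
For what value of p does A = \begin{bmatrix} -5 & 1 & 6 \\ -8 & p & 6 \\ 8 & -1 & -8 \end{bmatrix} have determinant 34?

-4

Expanding along the row containing p, det(A) is linear in p: det(A) = (-8)·p + (2).
Set (-8)·p + (2) = 34  ⇒  (-8)·p = 32  ⇒  p = -4.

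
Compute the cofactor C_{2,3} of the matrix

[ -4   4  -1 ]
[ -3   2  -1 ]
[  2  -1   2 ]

4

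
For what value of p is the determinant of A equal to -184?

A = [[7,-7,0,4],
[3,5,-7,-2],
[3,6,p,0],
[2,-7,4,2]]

p = -5

Expanding along the row containing p, det(A) is linear in p: det(A) = (-82)·p + (-594).
Set (-82)·p + (-594) = -184  ⇒  (-82)·p = 410  ⇒  p = -5.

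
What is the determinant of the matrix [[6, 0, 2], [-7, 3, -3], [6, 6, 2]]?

Expand along column 2:
  + 3 · |6 2; 6 2| = 3·(12 − 12) = 0
  − 6 · |6 2; -7 -3| = −6·(-18 − (-14)) = 24
Sum: (0) + (24) = 24

The determinant is 24.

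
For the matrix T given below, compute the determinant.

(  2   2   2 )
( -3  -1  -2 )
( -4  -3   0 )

14

Expand along row 3:
  + (-4) · |2 2; -1 -2| = (-4)·(-4 − (-2)) = 8
  − (-3) · |2 2; -3 -2| = −(-3)·(-4 − (-6)) = 6
Sum: (8) + (6) = 14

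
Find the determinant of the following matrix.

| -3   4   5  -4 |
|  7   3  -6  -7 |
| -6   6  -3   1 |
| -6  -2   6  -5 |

The determinant is -4439.

Expand along row 1:
  + (-3) · M_11   where M_11 = det([3 -6 -7; 6 -3 1; -2 6 -5]) = -351
  − (4) · M_12   where M_12 = det([7 -6 -7; -6 -3 1; -6 6 -5]) = 657
  + (5) · M_13   where M_13 = det([7 3 -7; -6 6 1; -6 -2 -5]) = -640
  − (-4) · M_14   where M_14 = det([7 3 -6; -6 6 -3; -6 -2 6]) = 84
det = (+1)·(-3)·(-351) + (-1)·(4)·(657) + (+1)·(5)·(-640) + (-1)·(-4)·(84) = -4439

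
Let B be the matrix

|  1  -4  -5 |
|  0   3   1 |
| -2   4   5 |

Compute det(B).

det(B) = -11

Expand along row 2:
  + 3 · |1 -5; -2 5| = 3·(5 − 10) = -15
  − 1 · |1 -4; -2 4| = −1·(4 − 8) = 4
Sum: (-15) + (4) = -11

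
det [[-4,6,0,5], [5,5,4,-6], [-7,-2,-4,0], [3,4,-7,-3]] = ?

Expand along row 1 (it has 1 zero):
  + (-4) · M_11   where M_11 = det([5 4 -6; -2 -4 0; 4 -7 -3]) = -144
  − (6) · M_12   where M_12 = det([5 4 -6; -7 -4 0; 3 -7 -3]) = -390
  − (5) · M_14   where M_14 = det([5 5 4; -7 -2 -4; 3 4 -7]) = -243
det = (+1)·(-4)·(-144) + (-1)·(6)·(-390) + (-1)·(5)·(-243) = 4131

4131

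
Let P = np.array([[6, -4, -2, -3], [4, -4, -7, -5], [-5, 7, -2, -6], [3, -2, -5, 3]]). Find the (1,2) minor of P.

Delete row 1 and column 2; the remaining 3×3 submatrix is [4 -7 -5; -5 -2 -6; 3 -5 3].
Its determinant is -278.

The minor is -278.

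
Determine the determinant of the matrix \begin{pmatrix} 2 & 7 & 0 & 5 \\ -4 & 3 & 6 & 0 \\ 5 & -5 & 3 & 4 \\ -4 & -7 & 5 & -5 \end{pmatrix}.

The determinant is -79.

Expand along row 1 (it has 1 zero):
  + (2) · M_11   where M_11 = det([3 6 0; -5 3 4; -7 5 -5]) = -423
  − (7) · M_12   where M_12 = det([-4 6 0; 5 3 4; -4 5 -5]) = 194
  − (5) · M_14   where M_14 = det([-4 3 6; 5 -5 3; -4 -7 5]) = -425
det = (+1)·(2)·(-423) + (-1)·(7)·(194) + (-1)·(5)·(-425) = -79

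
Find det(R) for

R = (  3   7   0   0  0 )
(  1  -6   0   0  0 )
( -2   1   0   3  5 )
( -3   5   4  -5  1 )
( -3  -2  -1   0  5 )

2200

R is block lower-triangular with a 2×2 block and a 3×3 block on the diagonal, so its determinant equals the product of the determinants of the diagonal blocks.
det of the 2×2 block = -25
det of the 3×3 block = -88
det = (-25)·(-88) = 2200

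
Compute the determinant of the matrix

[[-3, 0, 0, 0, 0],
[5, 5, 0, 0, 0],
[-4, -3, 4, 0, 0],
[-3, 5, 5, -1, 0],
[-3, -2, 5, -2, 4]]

240

The matrix is lower triangular, so the determinant is the product of the diagonal entries:
det = (-3) · (5) · (4) · (-1) · (4) = 240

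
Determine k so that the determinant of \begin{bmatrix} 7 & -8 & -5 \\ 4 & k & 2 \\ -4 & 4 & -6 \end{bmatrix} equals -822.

Expanding along the column containing k, det(M) is linear in k: det(M) = (-62)·k + (-264).
Set (-62)·k + (-264) = -822  ⇒  (-62)·k = -558  ⇒  k = 9.

9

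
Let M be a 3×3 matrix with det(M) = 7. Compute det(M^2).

49

det(M^2) = (det M)^2 = (7)^2 = 49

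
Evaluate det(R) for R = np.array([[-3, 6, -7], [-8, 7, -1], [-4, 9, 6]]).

467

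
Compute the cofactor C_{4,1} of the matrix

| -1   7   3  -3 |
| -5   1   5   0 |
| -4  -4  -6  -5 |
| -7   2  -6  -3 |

202

Delete row 4 and column 1; the remaining 3×3 submatrix is [7 3 -3; 1 5 0; -4 -6 -5].
Its determinant is -202.
The cofactor carries sign (−1)^(4+1) = −1, so C_{4,1} = −(-202) = 202.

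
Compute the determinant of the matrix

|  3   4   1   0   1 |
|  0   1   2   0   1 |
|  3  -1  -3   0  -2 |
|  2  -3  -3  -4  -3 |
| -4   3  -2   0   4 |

-200

Expand along column 4 (it has 4 zeros):
  + (-4) · M_44   where M_44 = det([3 4 1 1; 0 1 2 1; 3 -1 -3 -2; -4 3 -2 4]) = 50
det = (+1)·(-4)·(50) = -200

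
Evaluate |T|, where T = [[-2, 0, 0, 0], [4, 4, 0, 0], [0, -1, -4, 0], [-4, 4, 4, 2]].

|T| = 64

T is lower triangular, so det(T) is the product of the diagonal entries:
det = (-2) · (4) · (-4) · (2) = 64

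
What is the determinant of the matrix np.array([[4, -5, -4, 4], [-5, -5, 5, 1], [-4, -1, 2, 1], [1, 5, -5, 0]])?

Expand along row 4 (it has 1 zero):
  − (1) · M_41   where M_41 = det([-5 -4 4; -5 5 1; -1 2 1]) = -51
  + (5) · M_42   where M_42 = det([4 -4 4; -5 5 1; -4 2 1]) = 48
  − (-5) · M_43   where M_43 = det([4 -5 4; -5 -5 1; -4 -1 1]) = -81
det = (-1)·(1)·(-51) + (+1)·(5)·(48) + (-1)·(-5)·(-81) = -114

-114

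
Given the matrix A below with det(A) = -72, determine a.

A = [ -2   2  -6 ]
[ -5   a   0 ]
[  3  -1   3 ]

Expanding along the column containing a, det(A) is linear in a: det(A) = (12)·a + (0).
Set (12)·a + (0) = -72  ⇒  (12)·a = -72  ⇒  a = -6.

a = -6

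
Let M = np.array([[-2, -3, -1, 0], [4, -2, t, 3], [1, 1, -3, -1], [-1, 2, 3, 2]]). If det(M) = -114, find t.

Expanding along the column containing t, det(M) is linear in t: det(M) = (5)·t + (-129).
Set (5)·t + (-129) = -114  ⇒  (5)·t = 15  ⇒  t = 3.

3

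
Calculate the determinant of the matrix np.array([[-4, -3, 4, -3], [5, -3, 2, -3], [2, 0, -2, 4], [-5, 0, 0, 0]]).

Expand along row 4 (it has 3 zeros):
  − (-5) · M_41   where M_41 = det([-3 4 -3; -3 2 -3; 0 -2 4]) = 24
det = (-1)·(-5)·(24) = 120

120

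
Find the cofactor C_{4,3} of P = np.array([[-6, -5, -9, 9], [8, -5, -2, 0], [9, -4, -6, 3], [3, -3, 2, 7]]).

The cofactor is -327.

Delete row 4 and column 3; the remaining 3×3 submatrix is [-6 -5 9; 8 -5 0; 9 -4 3].
Its determinant is 327.
The cofactor carries sign (−1)^(4+3) = −1, so C_{4,3} = −(327) = -327.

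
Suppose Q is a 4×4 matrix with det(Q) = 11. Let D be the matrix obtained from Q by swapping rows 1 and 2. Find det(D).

det(D) = -11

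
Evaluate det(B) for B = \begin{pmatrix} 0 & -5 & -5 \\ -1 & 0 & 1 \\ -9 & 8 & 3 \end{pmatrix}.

The determinant is 70.

Expand along column 1:
  − (-1) · |-5 -5; 8 3| = −(-1)·(-15 − (-40)) = 25
  + (-9) · |-5 -5; 0 1| = (-9)·(-5 − 0) = 45
Sum: (25) + (45) = 70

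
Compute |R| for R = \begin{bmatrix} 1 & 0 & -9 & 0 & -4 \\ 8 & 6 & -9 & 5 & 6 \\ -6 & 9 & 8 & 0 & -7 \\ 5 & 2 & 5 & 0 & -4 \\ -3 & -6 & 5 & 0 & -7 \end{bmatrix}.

Expand along column 4 (it has 4 zeros):
  + (5) · M_24   where M_24 = det([1 0 -9 -4; -6 9 8 -7; 5 2 5 -4; -3 -6 5 -7]) = -10650
det = (+1)·(5)·(-10650) = -53250

-53250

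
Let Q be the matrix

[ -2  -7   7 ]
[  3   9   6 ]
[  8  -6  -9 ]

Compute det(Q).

Expand along column 1:
  + (-2) · |9 6; -6 -9| = (-2)·(-81 − (-36)) = 90
  − 3 · |-7 7; -6 -9| = −3·(63 − (-42)) = -315
  + 8 · |-7 7; 9 6| = 8·(-42 − 63) = -840
Sum: (90) + (-315) + (-840) = -1065

|Q| = -1065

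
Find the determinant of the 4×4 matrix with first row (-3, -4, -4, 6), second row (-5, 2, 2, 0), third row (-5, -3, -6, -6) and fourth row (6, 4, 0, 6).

Expand along row 2 (it has 1 zero):
  − (-5) · M_21   where M_21 = det([-4 -4 6; -3 -6 -6; 4 0 6]) = 312
  + (2) · M_22   where M_22 = det([-3 -4 6; -5 -6 -6; 6 0 6]) = 348
  − (2) · M_23   where M_23 = det([-3 -4 6; -5 -3 -6; 6 4 6]) = -6
det = (-1)·(-5)·(312) + (+1)·(2)·(348) + (-1)·(2)·(-6) = 2268

2268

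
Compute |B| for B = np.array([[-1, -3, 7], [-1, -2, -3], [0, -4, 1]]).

39

Expand along row 3:
  − (-4) · |-1 7; -1 -3| = −(-4)·(3 − (-7)) = 40
  + 1 · |-1 -3; -1 -2| = 1·(2 − 3) = -1
Sum: (40) + (-1) = 39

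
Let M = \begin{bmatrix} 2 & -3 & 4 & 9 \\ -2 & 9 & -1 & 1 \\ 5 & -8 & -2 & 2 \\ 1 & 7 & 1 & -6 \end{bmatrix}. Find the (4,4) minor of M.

Delete row 4 and column 4; the remaining 3×3 submatrix is [2 -3 4; -2 9 -1; 5 -8 -2].
Its determinant is -141.

-141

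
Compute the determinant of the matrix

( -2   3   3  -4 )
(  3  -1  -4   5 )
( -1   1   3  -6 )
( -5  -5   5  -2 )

Expand along row 1:
  + (-2) · M_11   where M_11 = det([-1 -4 5; 1 3 -6; -5 5 -2]) = -52
  − (3) · M_12   where M_12 = det([3 -4 5; -1 3 -6; -5 5 -2]) = 10
  + (3) · M_13   where M_13 = det([3 -1 5; -1 1 -6; -5 -5 -2]) = -74
  − (-4) · M_14   where M_14 = det([3 -1 -4; -1 1 3; -5 -5 5]) = 30
det = (+1)·(-2)·(-52) + (-1)·(3)·(10) + (+1)·(3)·(-74) + (-1)·(-4)·(30) = -28

The determinant is -28.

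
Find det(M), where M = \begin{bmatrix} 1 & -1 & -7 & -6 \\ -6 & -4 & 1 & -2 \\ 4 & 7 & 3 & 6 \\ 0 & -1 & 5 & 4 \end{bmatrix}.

26

Expand along row 4 (it has 1 zero):
  + (-1) · M_42   where M_42 = det([1 -7 -6; -6 1 -2; 4 3 6]) = -52
  − (5) · M_43   where M_43 = det([1 -1 -6; -6 -4 -2; 4 7 6]) = 118
  + (4) · M_44   where M_44 = det([1 -1 -7; -6 -4 1; 4 7 3]) = 141
det = (+1)·(-1)·(-52) + (-1)·(5)·(118) + (+1)·(4)·(141) = 26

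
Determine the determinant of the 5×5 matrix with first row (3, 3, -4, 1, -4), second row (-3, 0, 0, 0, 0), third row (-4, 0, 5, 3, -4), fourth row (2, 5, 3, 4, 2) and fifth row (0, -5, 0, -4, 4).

18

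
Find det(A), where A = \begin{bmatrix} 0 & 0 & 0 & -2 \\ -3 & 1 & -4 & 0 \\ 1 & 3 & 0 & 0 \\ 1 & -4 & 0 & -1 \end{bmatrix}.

Expand along row 1 (it has 3 zeros):
  − (-2) · M_14   where M_14 = det([-3 1 -4; 1 3 0; 1 -4 0]) = 28
det = (-1)·(-2)·(28) = 56

The determinant is 56.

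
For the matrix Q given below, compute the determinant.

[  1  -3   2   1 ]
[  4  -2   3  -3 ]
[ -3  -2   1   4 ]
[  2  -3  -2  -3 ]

det(Q) = -75

Expand along row 1:
  + (1) · M_11   where M_11 = det([-2 3 -3; -2 1 4; -3 -2 -3]) = -85
  − (-3) · M_12   where M_12 = det([4 3 -3; -3 1 4; 2 -2 -3]) = 5
  + (2) · M_13   where M_13 = det([4 -2 -3; -3 -2 4; 2 -3 -3]) = 35
  − (1) · M_14   where M_14 = det([4 -2 3; -3 -2 1; 2 -3 -2]) = 75
det = (+1)·(1)·(-85) + (-1)·(-3)·(5) + (+1)·(2)·(35) + (-1)·(1)·(75) = -75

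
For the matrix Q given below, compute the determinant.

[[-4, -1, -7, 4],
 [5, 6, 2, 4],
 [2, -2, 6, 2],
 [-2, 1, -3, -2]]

det(Q) = 300

Expand along row 1:
  + (-4) · M_11   where M_11 = det([6 2 4; -2 6 2; 1 -3 -2]) = -40
  − (-1) · M_12   where M_12 = det([5 2 4; 2 6 2; -2 -3 -2]) = -6
  + (-7) · M_13   where M_13 = det([5 6 4; 2 -2 2; -2 1 -2]) = 2
  − (4) · M_14   where M_14 = det([5 6 2; 2 -2 6; -2 1 -3]) = -40
det = (+1)·(-4)·(-40) + (-1)·(-1)·(-6) + (+1)·(-7)·(2) + (-1)·(4)·(-40) = 300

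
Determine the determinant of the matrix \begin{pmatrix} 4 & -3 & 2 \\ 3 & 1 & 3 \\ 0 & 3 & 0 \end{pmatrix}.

-18

Expand along row 3:
  − 3 · |4 2; 3 3| = −3·(12 − 6) = -18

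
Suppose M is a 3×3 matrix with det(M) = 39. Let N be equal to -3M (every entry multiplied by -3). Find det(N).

For a 3×3 matrix, det(-3M) = (-3)^3·det(M) = -27·det(M).
det(N) = (-27)·(39) = -1053

|N| = -1053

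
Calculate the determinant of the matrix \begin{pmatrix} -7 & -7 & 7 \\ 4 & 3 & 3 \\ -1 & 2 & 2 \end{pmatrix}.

Expand along row 1:
  + (-7) · |3 3; 2 2| = (-7)·(6 − 6) = 0
  − (-7) · |4 3; -1 2| = −(-7)·(8 − (-3)) = 77
  + 7 · |4 3; -1 2| = 7·(8 − (-3)) = 77
Sum: (0) + (77) + (77) = 154

The determinant is 154.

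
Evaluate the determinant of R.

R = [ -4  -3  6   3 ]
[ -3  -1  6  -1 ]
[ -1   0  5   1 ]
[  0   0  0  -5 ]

Expand along row 4 (it has 3 zeros):
  + (-5) · M_44   where M_44 = det([-4 -3 6; -3 -1 6; -1 0 5]) = -13
det = (+1)·(-5)·(-13) = 65

65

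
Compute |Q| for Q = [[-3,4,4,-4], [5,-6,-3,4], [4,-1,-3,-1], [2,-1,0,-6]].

-229

Expand along row 4 (it has 1 zero):
  − (2) · M_41   where M_41 = det([4 4 -4; -6 -3 4; -1 -3 -1]) = -40
  + (-1) · M_42   where M_42 = det([-3 4 -4; 5 -3 4; 4 -3 -1]) = 51
  + (-6) · M_44   where M_44 = det([-3 4 4; 5 -6 -3; 4 -1 -3]) = 43
det = (-1)·(2)·(-40) + (+1)·(-1)·(51) + (+1)·(-6)·(43) = -229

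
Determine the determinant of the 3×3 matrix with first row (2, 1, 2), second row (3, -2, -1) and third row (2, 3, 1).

23

Expand along column 1:
  + 2 · |-2 -1; 3 1| = 2·(-2 − (-3)) = 2
  − 3 · |1 2; 3 1| = −3·(1 − 6) = 15
  + 2 · |1 2; -2 -1| = 2·(-1 − (-4)) = 6
Sum: (2) + (15) + (6) = 23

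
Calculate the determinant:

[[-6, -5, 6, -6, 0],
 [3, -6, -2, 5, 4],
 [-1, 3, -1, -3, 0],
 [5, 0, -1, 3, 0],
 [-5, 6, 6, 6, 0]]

5160

Expand along column 5 (it has 4 zeros):
  − (4) · M_25   where M_25 = det([-6 -5 6 -6; -1 3 -1 -3; 5 0 -1 3; -5 6 6 6]) = -1290
det = (-1)·(4)·(-1290) = 5160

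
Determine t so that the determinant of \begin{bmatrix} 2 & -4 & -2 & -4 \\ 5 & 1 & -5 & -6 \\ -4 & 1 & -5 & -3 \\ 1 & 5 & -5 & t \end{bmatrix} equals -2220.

t = 8

Expanding along the column containing t, det(A) is linear in t: det(A) = (-198)·t + (-636).
Set (-198)·t + (-636) = -2220  ⇒  (-198)·t = -1584  ⇒  t = 8.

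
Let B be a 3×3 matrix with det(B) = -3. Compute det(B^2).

The determinant is 9.

det(B^2) = (det B)^2 = (-3)^2 = 9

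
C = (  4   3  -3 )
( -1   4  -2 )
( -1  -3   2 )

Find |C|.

Expand along column 1:
  + 4 · |4 -2; -3 2| = 4·(8 − 6) = 8
  − (-1) · |3 -3; -3 2| = −(-1)·(6 − 9) = -3
  + (-1) · |3 -3; 4 -2| = (-1)·(-6 − (-12)) = -6
Sum: (8) + (-3) + (-6) = -1

|C| = -1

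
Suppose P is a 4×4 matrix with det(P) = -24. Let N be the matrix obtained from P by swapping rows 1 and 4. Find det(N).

Swapping two rows multiplies the determinant by −1.
det(N) = (-1)·(-24) = 24

24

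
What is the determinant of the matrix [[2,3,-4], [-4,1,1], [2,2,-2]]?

The determinant is 14.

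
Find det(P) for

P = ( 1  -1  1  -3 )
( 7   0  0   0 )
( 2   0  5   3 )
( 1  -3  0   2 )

Expand along row 2 (it has 3 zeros):
  − (7) · M_21   where M_21 = det([-1 1 -3; 0 5 3; -3 0 2]) = -64
det = (-1)·(7)·(-64) = 448

448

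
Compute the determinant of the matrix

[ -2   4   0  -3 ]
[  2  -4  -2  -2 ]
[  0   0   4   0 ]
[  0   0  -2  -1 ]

The matrix is block upper-triangular with a 2×2 block and a 2×2 block on the diagonal, so its determinant equals the product of the determinants of the diagonal blocks.
det of the 2×2 block = 0
det of the 2×2 block = -4
det = (0)·(-4) = 0

0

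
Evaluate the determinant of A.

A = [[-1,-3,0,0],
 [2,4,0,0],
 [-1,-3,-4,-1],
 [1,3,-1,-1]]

det(A) = 6

A is block lower-triangular with a 2×2 block and a 2×2 block on the diagonal, so its determinant equals the product of the determinants of the diagonal blocks.
det of the 2×2 block = 2
det of the 2×2 block = 3
det = (2)·(3) = 6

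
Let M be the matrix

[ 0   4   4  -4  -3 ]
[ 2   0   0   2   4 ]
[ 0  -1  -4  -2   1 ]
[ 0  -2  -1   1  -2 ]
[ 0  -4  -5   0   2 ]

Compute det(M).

det(M) = -194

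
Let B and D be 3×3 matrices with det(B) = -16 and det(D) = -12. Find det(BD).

192

det(BD) = det(B)·det(D) = (-16)·(-12) = 192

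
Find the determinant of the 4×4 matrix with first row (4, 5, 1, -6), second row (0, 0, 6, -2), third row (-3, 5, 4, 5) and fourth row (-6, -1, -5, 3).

1830

Expand along row 2 (it has 2 zeros):
  − (6) · M_23   where M_23 = det([4 5 -6; -3 5 5; -6 -1 3]) = -223
  + (-2) · M_24   where M_24 = det([4 5 1; -3 5 4; -6 -1 -5]) = -246
det = (-1)·(6)·(-223) + (+1)·(-2)·(-246) = 1830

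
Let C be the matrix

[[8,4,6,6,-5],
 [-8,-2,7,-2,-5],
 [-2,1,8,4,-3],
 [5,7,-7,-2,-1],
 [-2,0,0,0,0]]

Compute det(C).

Expand along row 5 (it has 4 zeros):
  + (-2) · M_51   where M_51 = det([4 6 6 -5; -2 7 -2 -5; 1 8 4 -3; 7 -7 -2 -1]) = 946
det = (+1)·(-2)·(946) = -1892

|C| = -1892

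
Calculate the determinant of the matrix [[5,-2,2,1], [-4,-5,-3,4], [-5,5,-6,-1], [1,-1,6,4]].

927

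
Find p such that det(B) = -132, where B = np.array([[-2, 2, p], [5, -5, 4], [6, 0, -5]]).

Expanding along the row containing p, det(B) is linear in p: det(B) = (30)·p + (48).
Set (30)·p + (48) = -132  ⇒  (30)·p = -180  ⇒  p = -6.

p = -6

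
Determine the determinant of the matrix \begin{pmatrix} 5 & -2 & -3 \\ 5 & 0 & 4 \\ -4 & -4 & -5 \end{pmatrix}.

122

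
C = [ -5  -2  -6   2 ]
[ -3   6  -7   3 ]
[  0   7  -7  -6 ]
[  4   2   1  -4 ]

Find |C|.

The determinant is 675.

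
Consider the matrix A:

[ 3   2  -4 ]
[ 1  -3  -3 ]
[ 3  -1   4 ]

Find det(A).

|A| = -103

Expand along row 1:
  + 3 · |-3 -3; -1 4| = 3·(-12 − 3) = -45
  − 2 · |1 -3; 3 4| = −2·(4 − (-9)) = -26
  + (-4) · |1 -3; 3 -1| = (-4)·(-1 − (-9)) = -32
Sum: (-45) + (-26) + (-32) = -103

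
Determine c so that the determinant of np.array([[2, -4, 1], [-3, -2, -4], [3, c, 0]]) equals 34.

Expanding along the row containing c, det(M) is linear in c: det(M) = (5)·c + (54).
Set (5)·c + (54) = 34  ⇒  (5)·c = -20  ⇒  c = -4.

-4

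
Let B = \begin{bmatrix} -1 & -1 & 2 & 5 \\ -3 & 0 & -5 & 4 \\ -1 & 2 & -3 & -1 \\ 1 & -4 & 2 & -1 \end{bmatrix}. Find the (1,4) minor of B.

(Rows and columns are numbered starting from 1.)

Delete row 1 and column 4; the remaining 3×3 submatrix is [-3 0 -5; -1 2 -3; 1 -4 2].
Its determinant is 14.

14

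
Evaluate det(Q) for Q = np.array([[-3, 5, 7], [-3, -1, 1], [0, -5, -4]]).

Expand along column 1:
  + (-3) · |-1 1; -5 -4| = (-3)·(4 − (-5)) = -27
  − (-3) · |5 7; -5 -4| = −(-3)·(-20 − (-35)) = 45
Sum: (-27) + (45) = 18

18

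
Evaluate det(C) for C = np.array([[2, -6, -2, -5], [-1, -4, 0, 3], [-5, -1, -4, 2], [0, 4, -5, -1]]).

841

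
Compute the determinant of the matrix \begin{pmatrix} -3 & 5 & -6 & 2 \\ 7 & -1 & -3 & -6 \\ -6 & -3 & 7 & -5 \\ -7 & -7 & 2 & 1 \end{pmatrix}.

Expand along row 1:
  + (-3) · M_11   where M_11 = det([-1 -3 -6; -3 7 -5; -7 2 1]) = -389
  − (5) · M_12   where M_12 = det([7 -3 -6; -6 7 -5; -7 2 1]) = -226
  + (-6) · M_13   where M_13 = det([7 -1 -6; -6 -3 -5; -7 -7 1]) = -433
  − (2) · M_14   where M_14 = det([7 -1 -3; -6 -3 7; -7 -7 2]) = 275
det = (+1)·(-3)·(-389) + (-1)·(5)·(-226) + (+1)·(-6)·(-433) + (-1)·(2)·(275) = 4345

4345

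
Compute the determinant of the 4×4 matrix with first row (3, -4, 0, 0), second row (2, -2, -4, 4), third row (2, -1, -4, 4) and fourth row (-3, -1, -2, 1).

Expand along row 1 (it has 2 zeros):
  + (3) · M_11   where M_11 = det([-2 -4 4; -1 -4 4; -1 -2 1]) = -4
  − (-4) · M_12   where M_12 = det([2 -4 4; 2 -4 4; -3 -2 1]) = 0
det = (+1)·(3)·(-4) + (-1)·(-4)·(0) = -12

The determinant is -12.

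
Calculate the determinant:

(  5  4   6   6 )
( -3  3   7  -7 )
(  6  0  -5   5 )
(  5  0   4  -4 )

Expand along column 2 (it has 2 zeros):
  − (4) · M_12   where M_12 = det([-3 7 -7; 6 -5 5; 5 4 -4]) = 0
  + (3) · M_22   where M_22 = det([5 6 6; 6 -5 5; 5 4 -4]) = 588
det = (-1)·(4)·(0) + (+1)·(3)·(588) = 1764

The determinant is 1764.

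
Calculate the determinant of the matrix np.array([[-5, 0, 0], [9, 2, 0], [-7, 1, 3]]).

The determinant is -30.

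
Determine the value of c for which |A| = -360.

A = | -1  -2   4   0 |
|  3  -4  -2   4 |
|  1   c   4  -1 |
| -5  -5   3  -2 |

-3

Expanding along the column containing c, det(A) is linear in c: det(A) = (48)·c + (-216).
Set (48)·c + (-216) = -360  ⇒  (48)·c = -144  ⇒  c = -3.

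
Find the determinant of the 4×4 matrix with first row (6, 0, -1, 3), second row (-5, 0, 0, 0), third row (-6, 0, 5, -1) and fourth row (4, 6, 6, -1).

The determinant is -420.

Expand along row 2 (it has 3 zeros):
  − (-5) · M_21   where M_21 = det([0 -1 3; 0 5 -1; 6 6 -1]) = -84
det = (-1)·(-5)·(-84) = -420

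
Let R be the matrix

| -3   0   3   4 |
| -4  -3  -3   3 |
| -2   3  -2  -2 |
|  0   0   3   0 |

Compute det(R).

|R| = 189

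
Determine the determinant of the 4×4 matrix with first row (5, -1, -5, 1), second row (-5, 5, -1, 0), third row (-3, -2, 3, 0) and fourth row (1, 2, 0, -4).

263

Expand along column 4 (it has 2 zeros):
  − (1) · M_14   where M_14 = det([-5 5 -1; -3 -2 3; 1 2 0]) = 49
  + (-4) · M_44   where M_44 = det([5 -1 -5; -5 5 -1; -3 -2 3]) = -78
det = (-1)·(1)·(49) + (+1)·(-4)·(-78) = 263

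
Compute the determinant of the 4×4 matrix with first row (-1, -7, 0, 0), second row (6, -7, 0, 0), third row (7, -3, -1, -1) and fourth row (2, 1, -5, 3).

-392

The matrix is block lower-triangular with a 2×2 block and a 2×2 block on the diagonal, so its determinant equals the product of the determinants of the diagonal blocks.
det of the 2×2 block = 49
det of the 2×2 block = -8
det = (49)·(-8) = -392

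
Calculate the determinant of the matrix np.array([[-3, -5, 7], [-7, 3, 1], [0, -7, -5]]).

542

Expand along column 1:
  + (-3) · |3 1; -7 -5| = (-3)·(-15 − (-7)) = 24
  − (-7) · |-5 7; -7 -5| = −(-7)·(25 − (-49)) = 518
Sum: (24) + (518) = 542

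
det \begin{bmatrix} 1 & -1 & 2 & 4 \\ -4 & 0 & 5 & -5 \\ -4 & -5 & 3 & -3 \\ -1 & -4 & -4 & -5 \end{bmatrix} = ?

-219

Expand along row 2 (it has 1 zero):
  − (-4) · M_21   where M_21 = det([-1 2 4; -5 3 -3; -4 -4 -5]) = 129
  − (5) · M_23   where M_23 = det([1 -1 4; -4 -5 -3; -1 -4 -5]) = 74
  + (-5) · M_24   where M_24 = det([1 -1 2; -4 -5 3; -1 -4 -4]) = 73
det = (-1)·(-4)·(129) + (-1)·(5)·(74) + (+1)·(-5)·(73) = -219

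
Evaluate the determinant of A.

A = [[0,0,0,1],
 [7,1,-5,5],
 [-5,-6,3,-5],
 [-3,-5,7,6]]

det(A) = 198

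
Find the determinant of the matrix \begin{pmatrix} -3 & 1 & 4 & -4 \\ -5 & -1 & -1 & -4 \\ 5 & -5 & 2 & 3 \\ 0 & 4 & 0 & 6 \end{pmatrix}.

816

Expand along row 4 (it has 2 zeros):
  + (4) · M_42   where M_42 = det([-3 4 -4; -5 -1 -4; 5 2 3]) = -15
  + (6) · M_44   where M_44 = det([-3 1 4; -5 -1 -1; 5 -5 2]) = 146
det = (+1)·(4)·(-15) + (+1)·(6)·(146) = 816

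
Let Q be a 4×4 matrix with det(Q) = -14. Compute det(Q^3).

det(Q^3) = (det Q)^3 = (-14)^3 = -2744

-2744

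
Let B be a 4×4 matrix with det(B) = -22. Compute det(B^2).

det(B^2) = (det B)^2 = (-22)^2 = 484

484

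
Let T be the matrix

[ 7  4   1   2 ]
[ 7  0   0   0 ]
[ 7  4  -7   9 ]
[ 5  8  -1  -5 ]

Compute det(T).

Expand along row 2 (it has 3 zeros):
  − (7) · M_21   where M_21 = det([4 1 2; 4 -7 9; 8 -1 -5]) = 372
det = (-1)·(7)·(372) = -2604

-2604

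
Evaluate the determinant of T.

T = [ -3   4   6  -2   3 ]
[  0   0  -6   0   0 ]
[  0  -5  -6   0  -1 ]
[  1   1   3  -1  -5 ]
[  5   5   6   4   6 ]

|T| = -1032

Expand along row 2 (it has 4 zeros):
  − (-6) · M_23   where M_23 = det([-3 4 -2 3; 0 -5 0 -1; 1 1 -1 -5; 5 5 4 6]) = -172
det = (-1)·(-6)·(-172) = -1032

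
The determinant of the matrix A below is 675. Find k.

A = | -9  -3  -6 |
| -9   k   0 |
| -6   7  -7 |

Expanding along the row containing k, det(A) is linear in k: det(A) = (27)·k + (567).
Set (27)·k + (567) = 675  ⇒  (27)·k = 108  ⇒  k = 4.

k = 4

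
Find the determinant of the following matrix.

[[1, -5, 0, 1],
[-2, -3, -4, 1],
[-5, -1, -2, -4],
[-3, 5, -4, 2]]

Expand along row 1 (it has 1 zero):
  + (1) · M_11   where M_11 = det([-3 -4 1; -1 -2 -4; 5 -4 2]) = 146
  − (-5) · M_12   where M_12 = det([-2 -4 1; -5 -2 -4; -3 -4 2]) = -34
  − (1) · M_14   where M_14 = det([-2 -3 -4; -5 -1 -2; -3 5 -4]) = 126
det = (+1)·(1)·(146) + (-1)·(-5)·(-34) + (-1)·(1)·(126) = -150

The determinant is -150.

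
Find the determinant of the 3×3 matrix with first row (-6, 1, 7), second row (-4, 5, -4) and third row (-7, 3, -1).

The determinant is 143.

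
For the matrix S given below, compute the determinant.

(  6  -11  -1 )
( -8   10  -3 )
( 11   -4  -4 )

Expand along column 1:
  + 6 · |10 -3; -4 -4| = 6·(-40 − 12) = -312
  − (-8) · |-11 -1; -4 -4| = −(-8)·(44 − 4) = 320
  + 11 · |-11 -1; 10 -3| = 11·(33 − (-10)) = 473
Sum: (-312) + (320) + (473) = 481

The determinant is 481.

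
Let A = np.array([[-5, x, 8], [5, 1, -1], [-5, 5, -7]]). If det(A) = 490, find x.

Expanding along the column containing x, det(A) is linear in x: det(A) = (40)·x + (250).
Set (40)·x + (250) = 490  ⇒  (40)·x = 240  ⇒  x = 6.

6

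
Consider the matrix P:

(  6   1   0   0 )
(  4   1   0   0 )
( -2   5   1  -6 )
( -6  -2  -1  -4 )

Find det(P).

-20

P is block lower-triangular with a 2×2 block and a 2×2 block on the diagonal, so its determinant equals the product of the determinants of the diagonal blocks.
det of the 2×2 block = 2
det of the 2×2 block = -10
det = (2)·(-10) = -20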